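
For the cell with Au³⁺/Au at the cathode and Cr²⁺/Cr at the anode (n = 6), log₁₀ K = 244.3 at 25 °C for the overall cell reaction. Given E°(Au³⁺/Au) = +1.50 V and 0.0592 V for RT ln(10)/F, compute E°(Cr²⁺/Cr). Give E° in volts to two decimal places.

E°cell = (0.0592/n)·log K = (0.0592/6)(244.3) = +2.410 V.
Since Au³⁺/Au is the cathode and Cr²⁺/Cr the anode, E°cell = E°(Au³⁺/Au) − E°(Cr²⁺/Cr).
So E°(Cr²⁺/Cr) = E°(Au³⁺/Au) − E°cell = (+1.50) − (+2.410) = -0.91 V.

-0.91 V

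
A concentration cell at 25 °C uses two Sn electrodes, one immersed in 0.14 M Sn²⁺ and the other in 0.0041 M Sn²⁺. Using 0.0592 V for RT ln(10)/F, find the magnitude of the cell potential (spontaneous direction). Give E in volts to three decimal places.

For a concentration cell E°cell = 0. The 0.14 M side is the cathode (reduction is favoured where [Sn²⁺] is higher).
With n = 2, E = −(0.0592/2) log([Sn²⁺]ₐₙ/[Sn²⁺]꜀ₐₜ) = −(0.0592/2) log(0.0041/0.14) = −(0.0592/2)(-1.533) = +0.045 V.

+0.045 V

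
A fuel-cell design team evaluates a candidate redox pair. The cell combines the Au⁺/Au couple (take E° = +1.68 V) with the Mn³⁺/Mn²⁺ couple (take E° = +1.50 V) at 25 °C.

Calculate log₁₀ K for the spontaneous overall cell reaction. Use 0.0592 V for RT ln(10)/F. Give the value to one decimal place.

3.0

Cathode: Au⁺/Au; anode: Mn³⁺/Mn²⁺. E°cell = +0.18 V, n = 1.
log K = nE°cell / 0.0592 = (1)(+0.18) / 0.0592 = 3.0.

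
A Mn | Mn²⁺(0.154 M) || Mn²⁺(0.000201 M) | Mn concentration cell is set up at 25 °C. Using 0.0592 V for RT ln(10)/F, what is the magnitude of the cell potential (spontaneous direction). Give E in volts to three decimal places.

For a concentration cell E°cell = 0. The 0.154 M side is the cathode (reduction is favoured where [Mn²⁺] is higher).
With n = 2, E = −(0.0592/2) log([Mn²⁺]ₐₙ/[Mn²⁺]꜀ₐₜ) = −(0.0592/2) log(0.000201/0.154) = −(0.0592/2)(-2.884) = +0.085 V.

+0.085 V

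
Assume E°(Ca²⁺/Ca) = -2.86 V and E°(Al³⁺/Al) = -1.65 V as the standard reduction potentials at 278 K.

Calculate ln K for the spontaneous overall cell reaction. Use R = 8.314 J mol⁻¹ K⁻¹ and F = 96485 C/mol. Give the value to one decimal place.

303.1

Cathode: Al³⁺/Al; anode: Ca²⁺/Ca. E°cell = (-1.65) − (-2.86) = +1.21 V, with n = 6.
ΔG° = −nFE° = −RT ln K, so ln K = nFE°/(RT) = (6)(96485)(+1.21) / ((8.314)(278)) = 303.069.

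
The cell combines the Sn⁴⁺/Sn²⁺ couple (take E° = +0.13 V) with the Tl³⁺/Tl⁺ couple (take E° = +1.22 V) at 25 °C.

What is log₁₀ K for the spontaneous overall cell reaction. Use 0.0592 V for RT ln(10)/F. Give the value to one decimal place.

Cathode: Tl³⁺/Tl⁺; anode: Sn⁴⁺/Sn²⁺. E°cell = +1.09 V, n = 2.
log K = nE°cell / 0.0592 = (2)(+1.09) / 0.0592 = 36.8.

36.8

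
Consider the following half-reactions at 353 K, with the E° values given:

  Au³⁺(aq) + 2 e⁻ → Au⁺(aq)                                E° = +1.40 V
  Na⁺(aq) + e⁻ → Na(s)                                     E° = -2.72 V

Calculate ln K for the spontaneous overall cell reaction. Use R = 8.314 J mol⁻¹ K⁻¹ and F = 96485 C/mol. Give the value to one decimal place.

270.9

Cathode: Au³⁺/Au⁺; anode: Na⁺/Na. E°cell = (+1.40) − (-2.72) = +4.12 V, with n = 2.
ΔG° = −nFE° = −RT ln K, so ln K = nFE°/(RT) = (2)(96485)(+4.12) / ((8.314)(353)) = 270.896.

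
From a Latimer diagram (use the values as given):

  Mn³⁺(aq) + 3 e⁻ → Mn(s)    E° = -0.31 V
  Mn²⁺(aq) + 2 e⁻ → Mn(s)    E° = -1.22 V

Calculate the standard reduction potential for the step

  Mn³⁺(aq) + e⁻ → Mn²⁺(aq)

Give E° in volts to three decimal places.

+1.510 V

Sequential free energies add, so n₃E°₃ = n₁E°₁ + n₂E°₂.
With n₃ = 3, and the known step contributing 2×(-1.22) V, the unknown satisfies 1·E° = 3×(-0.31) − 2×(-1.22) = +1.510.
E° = +1.510 / 1 = +1.510 V.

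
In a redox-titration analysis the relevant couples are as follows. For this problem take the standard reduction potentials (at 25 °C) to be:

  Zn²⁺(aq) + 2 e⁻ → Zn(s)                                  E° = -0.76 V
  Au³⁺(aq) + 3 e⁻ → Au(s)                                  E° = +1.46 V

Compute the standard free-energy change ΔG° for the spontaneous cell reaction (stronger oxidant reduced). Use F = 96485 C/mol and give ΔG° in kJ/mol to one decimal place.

Au³⁺/Au (E° = +1.46 V) is the cathode; Zn²⁺/Zn (E° = -0.76 V) is the anode, so E°cell = +2.22 V.
Balancing electrons gives n = 6 (lcm of 3 and 2).
ΔG° = −nFE° = −(6)(96485)(+2.22) = -1,285,180 J = -1285.2 kJ/mol.

-1285.2 kJ/mol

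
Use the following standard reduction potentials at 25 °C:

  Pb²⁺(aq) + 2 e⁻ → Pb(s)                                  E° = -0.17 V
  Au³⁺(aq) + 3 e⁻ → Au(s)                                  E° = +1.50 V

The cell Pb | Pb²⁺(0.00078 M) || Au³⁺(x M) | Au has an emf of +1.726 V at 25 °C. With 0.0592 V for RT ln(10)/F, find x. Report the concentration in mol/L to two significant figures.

Au³⁺/Au is the cathode, Pb²⁺/Pb the anode: E°cell = +1.67 V, n = 6.
Overall reaction: 2 Au³⁺(aq) + 3 Pb(s) → 2 Au(s) + 3 Pb²⁺(aq); Q = [Pb²⁺]^3/[Au³⁺]^2.
From E = E° − (0.0592/n) log Q: log Q = (E° − E)·n/0.0592 = (+1.67 − (+1.726))·6/0.0592 = -5.6757.
So 2·log[Au³⁺] = 3·log(0.00078) − log Q = -9.3237 − (-5.6757) = -3.6480; log[Au³⁺] = -3.6480 / 2 = -1.8240; [Au³⁺] = 10^(-1.8240) ≈ 0.015 M.

0.015 M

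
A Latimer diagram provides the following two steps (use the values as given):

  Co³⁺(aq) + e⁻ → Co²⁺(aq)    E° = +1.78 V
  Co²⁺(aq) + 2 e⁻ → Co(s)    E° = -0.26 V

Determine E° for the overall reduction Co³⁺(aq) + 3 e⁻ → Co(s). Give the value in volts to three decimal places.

+0.420 V

Adding the free-energy changes (−nFE°) of the two steps gives −n₃FE°₃ = −n₁FE°₁ − n₂FE°₂.
E°₃ = (1×+1.78 + 2×-0.26) / 3 = (+1.260) / 3 = +0.420 V.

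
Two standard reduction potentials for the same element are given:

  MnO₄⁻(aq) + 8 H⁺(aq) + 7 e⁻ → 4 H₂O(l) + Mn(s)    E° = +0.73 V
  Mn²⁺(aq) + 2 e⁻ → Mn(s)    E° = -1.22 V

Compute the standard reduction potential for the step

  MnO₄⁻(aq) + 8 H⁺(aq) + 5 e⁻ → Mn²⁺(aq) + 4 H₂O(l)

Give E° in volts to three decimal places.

Sequential free energies add, so n₃E°₃ = n₁E°₁ + n₂E°₂.
With n₃ = 7, and the known step contributing 2×(-1.22) V, the unknown satisfies 5·E° = 7×(+0.73) − 2×(-1.22) = +7.550.
E° = +7.550 / 5 = +1.510 V.

+1.510 V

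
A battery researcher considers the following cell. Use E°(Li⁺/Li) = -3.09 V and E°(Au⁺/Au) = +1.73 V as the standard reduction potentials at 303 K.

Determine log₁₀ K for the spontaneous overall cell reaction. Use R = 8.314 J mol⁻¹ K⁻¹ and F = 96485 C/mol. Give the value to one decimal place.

Cathode: Au⁺/Au; anode: Li⁺/Li. E°cell = (+1.73) − (-3.09) = +4.82 V, with n = 1.
ΔG° = −nFE° = −RT ln K, so ln K = nFE°/(RT) = (1)(96485)(+4.82) / ((8.314)(303)) = 184.610.
log₁₀ K = 184.610 / ln 10 = 80.2.

80.2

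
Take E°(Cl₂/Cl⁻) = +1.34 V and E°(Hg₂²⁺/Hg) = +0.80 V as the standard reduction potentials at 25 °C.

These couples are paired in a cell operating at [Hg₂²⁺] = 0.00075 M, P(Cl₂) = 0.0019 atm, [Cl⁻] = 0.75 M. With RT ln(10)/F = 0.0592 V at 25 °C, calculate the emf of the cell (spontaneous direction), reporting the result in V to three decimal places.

Cl₂/Cl⁻ is the cathode (higher E°), Hg₂²⁺/Hg the anode: E°cell = +1.34 − (+0.80) = +0.54 V, n = 2.
Overall: Cl₂(g) + 2 Hg(l) → 2 Cl⁻(aq) + Hg₂²⁺(aq)
Q = [Cl⁻]^2·[Hg₂²⁺] / (P(Cl₂)); log Q = -0.654.
E = E° − (0.0592/n) log Q = +0.54 − (0.0592/2)(-0.654) = +0.559 V.

+0.559 V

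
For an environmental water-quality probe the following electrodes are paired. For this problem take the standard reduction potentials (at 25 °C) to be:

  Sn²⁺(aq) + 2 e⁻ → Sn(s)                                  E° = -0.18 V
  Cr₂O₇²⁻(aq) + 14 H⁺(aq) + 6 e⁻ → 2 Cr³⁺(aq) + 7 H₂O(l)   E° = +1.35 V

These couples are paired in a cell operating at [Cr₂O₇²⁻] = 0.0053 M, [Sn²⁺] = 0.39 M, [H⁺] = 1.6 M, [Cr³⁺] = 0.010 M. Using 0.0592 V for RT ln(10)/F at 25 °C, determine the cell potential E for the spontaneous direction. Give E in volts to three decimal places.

+1.587 V

Cr₂O₇²⁻/Cr³⁺ is the cathode (higher E°), Sn²⁺/Sn the anode: E°cell = +1.35 − (-0.18) = +1.53 V, n = 6.
Overall: Cr₂O₇²⁻(aq) + 14 H⁺(aq) + 3 Sn(s) → 2 Cr³⁺(aq) + 7 H₂O(l) + 3 Sn²⁺(aq)
Q = [Cr³⁺]^2·[Sn²⁺]^3 / ([Cr₂O₇²⁻]·[H⁺]^14); log Q = -5.809.
E = E° − (0.0592/n) log Q = +1.53 − (0.0592/6)(-5.809) = +1.587 V.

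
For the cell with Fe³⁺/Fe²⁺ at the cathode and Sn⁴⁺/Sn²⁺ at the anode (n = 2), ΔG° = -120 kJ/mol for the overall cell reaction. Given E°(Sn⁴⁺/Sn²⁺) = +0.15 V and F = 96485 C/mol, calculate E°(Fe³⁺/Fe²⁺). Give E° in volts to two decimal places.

E°cell = −ΔG°/(nF) = −(-120×10³)/((2)(96485)) = +0.622 V.
Since Fe³⁺/Fe²⁺ is the cathode and Sn⁴⁺/Sn²⁺ the anode, E°cell = E°(Fe³⁺/Fe²⁺) − E°(Sn⁴⁺/Sn²⁺).
So E°(Fe³⁺/Fe²⁺) = E°cell + E°(Sn⁴⁺/Sn²⁺) = +0.622 + (+0.15) = +0.77 V.

+0.77 V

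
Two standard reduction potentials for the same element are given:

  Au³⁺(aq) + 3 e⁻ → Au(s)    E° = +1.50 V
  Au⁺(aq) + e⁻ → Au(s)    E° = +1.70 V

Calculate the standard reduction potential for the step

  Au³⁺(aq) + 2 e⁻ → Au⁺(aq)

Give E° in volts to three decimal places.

Sequential free energies add, so n₃E°₃ = n₁E°₁ + n₂E°₂.
With n₃ = 3, and the known step contributing 1×(+1.70) V, the unknown satisfies 2·E° = 3×(+1.50) − 1×(+1.70) = +2.800.
E° = +2.800 / 2 = +1.400 V.

+1.400 V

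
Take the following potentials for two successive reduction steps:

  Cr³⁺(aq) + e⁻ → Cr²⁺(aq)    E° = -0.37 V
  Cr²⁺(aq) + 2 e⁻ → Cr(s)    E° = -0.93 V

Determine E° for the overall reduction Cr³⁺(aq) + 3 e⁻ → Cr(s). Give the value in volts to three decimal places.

-0.743 V

Standard free energies of sequential steps add: ΔG°₃ = ΔG°₁ + ΔG°₂, so n₃E°₃ = n₁E°₁ + n₂E°₂.
E°₃ = (1×-0.37 + 2×-0.93) / 3 = (-2.230) / 3 = -0.743 V.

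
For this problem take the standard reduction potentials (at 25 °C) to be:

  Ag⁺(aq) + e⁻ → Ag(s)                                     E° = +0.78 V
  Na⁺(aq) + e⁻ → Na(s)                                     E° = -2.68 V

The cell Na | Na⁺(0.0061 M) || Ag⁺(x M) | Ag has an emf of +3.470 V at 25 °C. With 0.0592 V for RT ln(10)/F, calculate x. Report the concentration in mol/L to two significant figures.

0.0090 M

Ag⁺/Ag is the cathode, Na⁺/Na the anode: E°cell = +3.46 V, n = 1.
Overall reaction: Ag⁺(aq) + Na(s) → Ag(s) + Na⁺(aq); Q = [Na⁺]^1/[Ag⁺]^1.
From E = E° − (0.0592/n) log Q: log Q = (E° − E)·n/0.0592 = (+3.46 − (+3.470))·1/0.0592 = -0.1689.
So 1·log[Ag⁺] = 1·log(0.0061) − log Q = -2.2147 − (-0.1689) = -2.0458; [Ag⁺] = 10^(-2.0458) ≈ 0.0090 M.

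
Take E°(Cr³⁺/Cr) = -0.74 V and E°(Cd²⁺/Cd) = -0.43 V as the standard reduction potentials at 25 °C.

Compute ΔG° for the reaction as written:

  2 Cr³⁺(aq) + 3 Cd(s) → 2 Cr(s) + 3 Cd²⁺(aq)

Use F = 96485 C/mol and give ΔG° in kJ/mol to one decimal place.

As written, Cr³⁺/Cr is reduced (cathode) and Cd²⁺/Cd is oxidised (anode), so E°cell = (-0.74) − (-0.43) = -0.31 V.
Balancing electrons gives n = 6.
ΔG° = −nFE° = −(6)(96485)(-0.31) = 179,462 J = +179.5 kJ/mol.

+179.5 kJ/mol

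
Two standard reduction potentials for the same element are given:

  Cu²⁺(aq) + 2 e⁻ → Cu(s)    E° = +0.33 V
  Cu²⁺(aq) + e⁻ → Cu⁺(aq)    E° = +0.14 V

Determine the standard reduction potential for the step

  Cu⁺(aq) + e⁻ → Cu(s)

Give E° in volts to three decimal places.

+0.520 V

Sequential free energies add, so n₃E°₃ = n₁E°₁ + n₂E°₂.
With n₃ = 2, and the known step contributing 1×(+0.14) V, the unknown satisfies 1·E° = 2×(+0.33) − 1×(+0.14) = +0.520.
E° = +0.520 / 1 = +0.520 V.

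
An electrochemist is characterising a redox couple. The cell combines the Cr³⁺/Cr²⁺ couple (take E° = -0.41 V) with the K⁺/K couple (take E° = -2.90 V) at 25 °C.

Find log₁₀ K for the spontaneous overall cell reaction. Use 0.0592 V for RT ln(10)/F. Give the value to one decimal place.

42.1

Cathode: Cr³⁺/Cr²⁺; anode: K⁺/K. E°cell = +2.49 V, n = 1.
log K = nE°cell / 0.0592 = (1)(+2.49) / 0.0592 = 42.1.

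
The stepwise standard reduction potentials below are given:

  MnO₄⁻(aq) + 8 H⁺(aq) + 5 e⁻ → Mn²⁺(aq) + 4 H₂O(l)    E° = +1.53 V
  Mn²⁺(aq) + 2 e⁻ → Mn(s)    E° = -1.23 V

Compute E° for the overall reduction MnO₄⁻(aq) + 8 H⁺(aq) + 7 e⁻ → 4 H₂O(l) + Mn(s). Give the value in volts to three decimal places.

+0.741 V

Standard free energies of sequential steps add: ΔG°₃ = ΔG°₁ + ΔG°₂, so n₃E°₃ = n₁E°₁ + n₂E°₂.
E°₃ = (5×+1.53 + 2×-1.23) / 7 = (+5.190) / 7 = +0.741 V.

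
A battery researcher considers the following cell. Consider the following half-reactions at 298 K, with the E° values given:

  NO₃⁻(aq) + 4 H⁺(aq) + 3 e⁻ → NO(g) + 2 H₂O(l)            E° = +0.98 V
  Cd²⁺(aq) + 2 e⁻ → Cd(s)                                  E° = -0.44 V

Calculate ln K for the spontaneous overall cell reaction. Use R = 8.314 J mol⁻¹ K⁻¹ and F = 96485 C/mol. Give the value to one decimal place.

331.8

Cathode: NO₃⁻/NO; anode: Cd²⁺/Cd. E°cell = (+0.98) − (-0.44) = +1.42 V, with n = 6.
ΔG° = −nFE° = −RT ln K, so ln K = nFE°/(RT) = (6)(96485)(+1.42) / ((8.314)(298)) = 331.798.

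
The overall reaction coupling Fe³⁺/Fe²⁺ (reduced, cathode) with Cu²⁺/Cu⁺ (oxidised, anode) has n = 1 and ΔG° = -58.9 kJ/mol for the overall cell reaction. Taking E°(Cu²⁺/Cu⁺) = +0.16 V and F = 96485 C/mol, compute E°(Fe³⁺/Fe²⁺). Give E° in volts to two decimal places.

+0.77 V

E°cell = −ΔG°/(nF) = −(-58.9×10³)/((1)(96485)) = +0.610 V.
Since Fe³⁺/Fe²⁺ is the cathode and Cu²⁺/Cu⁺ the anode, E°cell = E°(Fe³⁺/Fe²⁺) − E°(Cu²⁺/Cu⁺).
So E°(Fe³⁺/Fe²⁺) = E°cell + E°(Cu²⁺/Cu⁺) = +0.610 + (+0.16) = +0.77 V.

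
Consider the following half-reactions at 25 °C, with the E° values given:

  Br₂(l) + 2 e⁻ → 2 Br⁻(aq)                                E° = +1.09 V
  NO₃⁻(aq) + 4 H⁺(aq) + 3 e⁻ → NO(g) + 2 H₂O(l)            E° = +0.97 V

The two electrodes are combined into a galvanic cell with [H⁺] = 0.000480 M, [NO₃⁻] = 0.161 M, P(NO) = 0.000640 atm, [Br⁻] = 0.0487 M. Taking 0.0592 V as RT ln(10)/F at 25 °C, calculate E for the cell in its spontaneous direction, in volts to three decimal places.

+0.412 V

Br₂/Br⁻ is the cathode (higher E°), NO₃⁻/NO the anode: E°cell = +1.09 − (+0.97) = +0.12 V, n = 6.
Overall: 3 Br₂(l) + 2 NO(g) + 4 H₂O(l) → 6 Br⁻(aq) + 2 NO₃⁻(aq) + 8 H⁺(aq)
Q = [Br⁻]^6·[NO₃⁻]^2·[H⁺]^8 / (P(NO)^2); log Q = -29.624.
E = E° − (0.0592/n) log Q = +0.12 − (0.0592/6)(-29.624) = +0.412 V.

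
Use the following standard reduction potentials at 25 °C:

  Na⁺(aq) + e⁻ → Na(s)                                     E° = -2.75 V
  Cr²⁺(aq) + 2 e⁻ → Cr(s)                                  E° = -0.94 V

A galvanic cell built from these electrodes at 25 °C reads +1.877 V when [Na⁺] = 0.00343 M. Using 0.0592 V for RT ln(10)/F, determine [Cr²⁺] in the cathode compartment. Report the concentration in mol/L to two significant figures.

Cr²⁺/Cr is the cathode, Na⁺/Na the anode: E°cell = +1.81 V, n = 2.
Overall reaction: Cr²⁺(aq) + 2 Na(s) → Cr(s) + 2 Na⁺(aq); Q = [Na⁺]^2/[Cr²⁺]^1.
From E = E° − (0.0592/n) log Q: log Q = (E° − E)·n/0.0592 = (+1.81 − (+1.877))·2/0.0592 = -2.2635.
So 1·log[Cr²⁺] = 2·log(0.00343) − log Q = -4.9294 − (-2.2635) = -2.6659; [Cr²⁺] = 10^(-2.6659) ≈ 0.0022 M.

0.0022 M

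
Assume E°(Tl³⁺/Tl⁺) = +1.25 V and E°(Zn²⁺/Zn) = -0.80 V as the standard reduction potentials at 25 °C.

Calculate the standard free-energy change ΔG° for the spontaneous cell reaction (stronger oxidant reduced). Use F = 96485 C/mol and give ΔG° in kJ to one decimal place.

-395.6 kJ

Tl³⁺/Tl⁺ (E° = +1.25 V) is the cathode; Zn²⁺/Zn (E° = -0.80 V) is the anode, so E°cell = +2.05 V.
Balancing electrons gives n = 2 (lcm of 2 and 2).
ΔG° = −nFE° = −(2)(96485)(+2.05) = -395,588 J = -395.6 kJ.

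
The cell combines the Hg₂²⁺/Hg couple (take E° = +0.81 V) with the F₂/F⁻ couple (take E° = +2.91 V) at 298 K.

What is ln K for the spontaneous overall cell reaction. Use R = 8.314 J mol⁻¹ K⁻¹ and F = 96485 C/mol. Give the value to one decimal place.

163.6

Cathode: F₂/F⁻; anode: Hg₂²⁺/Hg. E°cell = (+2.91) − (+0.81) = +2.10 V, with n = 2.
ΔG° = −nFE° = −RT ln K, so ln K = nFE°/(RT) = (2)(96485)(+2.10) / ((8.314)(298)) = 163.562.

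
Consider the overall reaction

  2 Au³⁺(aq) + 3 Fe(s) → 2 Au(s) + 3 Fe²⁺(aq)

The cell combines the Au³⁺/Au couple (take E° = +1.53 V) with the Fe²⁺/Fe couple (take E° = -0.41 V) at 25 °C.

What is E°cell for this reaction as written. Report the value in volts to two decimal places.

+1.94 V

The Au³⁺/Au couple has the higher reduction potential, so it is the cathode; Fe²⁺/Fe is oxidised at the anode.
E°cell = E°(cathode) − E°(anode) = (+1.53) − (-0.41) = +1.94 V.
Since E°cell > 0, the reaction is spontaneous under standard conditions.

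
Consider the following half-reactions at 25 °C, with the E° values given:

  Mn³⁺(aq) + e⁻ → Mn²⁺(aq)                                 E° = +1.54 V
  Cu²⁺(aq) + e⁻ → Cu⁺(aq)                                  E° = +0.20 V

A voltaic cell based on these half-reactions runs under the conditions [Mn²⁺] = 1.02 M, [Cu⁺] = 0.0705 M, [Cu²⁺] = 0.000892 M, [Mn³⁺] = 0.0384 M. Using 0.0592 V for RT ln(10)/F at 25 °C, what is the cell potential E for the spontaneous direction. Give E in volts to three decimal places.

+1.368 V

Mn³⁺/Mn²⁺ is the cathode (higher E°), Cu²⁺/Cu⁺ the anode: E°cell = +1.54 − (+0.20) = +1.34 V, n = 1.
Overall: Mn³⁺(aq) + Cu⁺(aq) → Mn²⁺(aq) + Cu²⁺(aq)
Q = [Mn²⁺]·[Cu²⁺] / ([Mn³⁺]·[Cu⁺]); log Q = -0.474.
E = E° − (0.0592/n) log Q = +1.34 − (0.0592/1)(-0.474) = +1.368 V.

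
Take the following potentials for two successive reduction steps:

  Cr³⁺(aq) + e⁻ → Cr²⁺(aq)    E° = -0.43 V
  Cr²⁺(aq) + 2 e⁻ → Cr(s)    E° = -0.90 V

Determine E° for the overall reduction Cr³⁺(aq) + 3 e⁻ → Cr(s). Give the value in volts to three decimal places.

-0.743 V

Adding the free-energy changes (−nFE°) of the two steps gives −n₃FE°₃ = −n₁FE°₁ − n₂FE°₂.
E°₃ = (1×-0.43 + 2×-0.90) / 3 = (-2.230) / 3 = -0.743 V.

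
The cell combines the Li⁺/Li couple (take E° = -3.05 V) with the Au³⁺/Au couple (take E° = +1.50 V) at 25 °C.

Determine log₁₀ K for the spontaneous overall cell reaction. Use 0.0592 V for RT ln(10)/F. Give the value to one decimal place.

Cathode: Au³⁺/Au; anode: Li⁺/Li. E°cell = +4.55 V, n = 3.
log K = nE°cell / 0.0592 = (3)(+4.55) / 0.0592 = 230.6.

230.6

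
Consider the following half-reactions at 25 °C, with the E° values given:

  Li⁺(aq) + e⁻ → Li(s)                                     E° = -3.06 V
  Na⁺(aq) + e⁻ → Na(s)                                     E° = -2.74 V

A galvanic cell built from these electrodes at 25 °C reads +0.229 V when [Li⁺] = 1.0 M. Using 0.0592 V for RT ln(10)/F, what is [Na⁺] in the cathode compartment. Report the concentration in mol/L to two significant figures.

Na⁺/Na is the cathode, Li⁺/Li the anode: E°cell = +0.32 V, n = 1.
Overall reaction: Na⁺(aq) + Li(s) → Na(s) + Li⁺(aq); Q = [Li⁺]^1/[Na⁺]^1.
From E = E° − (0.0592/n) log Q: log Q = (E° − E)·n/0.0592 = (+0.32 − (+0.229))·1/0.0592 = 1.5372.
So 1·log[Na⁺] = 1·log(1) − log Q = 0.0000 − (1.5372) = -1.5372; [Na⁺] = 10^(-1.5372) ≈ 0.029 M.

0.029 M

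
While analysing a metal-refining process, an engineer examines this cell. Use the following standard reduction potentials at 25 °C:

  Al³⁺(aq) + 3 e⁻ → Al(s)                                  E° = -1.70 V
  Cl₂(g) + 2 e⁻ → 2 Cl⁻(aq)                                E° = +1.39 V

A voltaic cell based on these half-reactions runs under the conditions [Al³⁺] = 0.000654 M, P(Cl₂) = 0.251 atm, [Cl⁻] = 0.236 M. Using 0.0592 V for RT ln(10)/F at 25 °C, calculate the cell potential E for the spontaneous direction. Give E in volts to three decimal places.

Cl₂/Cl⁻ is the cathode (higher E°), Al³⁺/Al the anode: E°cell = +1.39 − (-1.70) = +3.09 V, n = 6.
Overall: 3 Cl₂(g) + 2 Al(s) → 6 Cl⁻(aq) + 2 Al³⁺(aq)
Q = [Cl⁻]^6·[Al³⁺]^2 / (P(Cl₂)^3); log Q = -8.330.
E = E° − (0.0592/n) log Q = +3.09 − (0.0592/6)(-8.330) = +3.172 V.

+3.172 V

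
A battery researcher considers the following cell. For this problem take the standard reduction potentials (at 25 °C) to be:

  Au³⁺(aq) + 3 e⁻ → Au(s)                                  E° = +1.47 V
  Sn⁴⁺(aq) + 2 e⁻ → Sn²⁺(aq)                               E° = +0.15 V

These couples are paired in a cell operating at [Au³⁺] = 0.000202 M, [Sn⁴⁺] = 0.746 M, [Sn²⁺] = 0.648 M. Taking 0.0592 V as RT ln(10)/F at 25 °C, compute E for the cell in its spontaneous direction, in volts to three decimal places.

+1.245 V

Au³⁺/Au is the cathode (higher E°), Sn⁴⁺/Sn²⁺ the anode: E°cell = +1.47 − (+0.15) = +1.32 V, n = 6.
Overall: 2 Au³⁺(aq) + 3 Sn²⁺(aq) → 2 Au(s) + 3 Sn⁴⁺(aq)
Q = [Sn⁴⁺]^3 / ([Au³⁺]^2·[Sn²⁺]^3); log Q = 7.573.
E = E° − (0.0592/n) log Q = +1.32 − (0.0592/6)(7.573) = +1.245 V.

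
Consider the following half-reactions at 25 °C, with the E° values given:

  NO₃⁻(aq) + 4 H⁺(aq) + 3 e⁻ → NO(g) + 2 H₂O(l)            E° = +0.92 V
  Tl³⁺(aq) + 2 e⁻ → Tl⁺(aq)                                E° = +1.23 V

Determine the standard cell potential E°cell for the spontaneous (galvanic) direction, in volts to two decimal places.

The Tl³⁺/Tl⁺ couple has the higher reduction potential, so it is the cathode; NO₃⁻/NO is oxidised at the anode.
E°cell = E°(cathode) − E°(anode) = (+1.23) − (+0.92) = +0.31 V.

+0.31 V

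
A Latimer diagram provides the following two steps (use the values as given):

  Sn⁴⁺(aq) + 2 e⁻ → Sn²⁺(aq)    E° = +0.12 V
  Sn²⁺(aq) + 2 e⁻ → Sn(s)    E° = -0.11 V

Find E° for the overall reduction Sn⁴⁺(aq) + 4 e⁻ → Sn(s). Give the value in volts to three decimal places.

Since ΔG° = −nFE° is additive over sequential reductions, n₃E°₃ = n₁E°₁ + n₂E°₂.
E°₃ = (2×+0.12 + 2×-0.11) / 4 = (+0.020) / 4 = +0.005 V.

+0.005 V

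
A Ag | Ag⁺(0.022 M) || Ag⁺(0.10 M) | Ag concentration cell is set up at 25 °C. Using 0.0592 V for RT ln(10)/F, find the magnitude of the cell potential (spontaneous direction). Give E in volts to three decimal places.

For a concentration cell E°cell = 0. The 0.10 M side is the cathode (reduction is favoured where [Ag⁺] is higher).
With n = 1, E = −(0.0592/1) log([Ag⁺]ₐₙ/[Ag⁺]꜀ₐₜ) = −(0.0592/1) log(0.022/0.1) = −(0.0592/1)(-0.658) = +0.039 V.

+0.039 V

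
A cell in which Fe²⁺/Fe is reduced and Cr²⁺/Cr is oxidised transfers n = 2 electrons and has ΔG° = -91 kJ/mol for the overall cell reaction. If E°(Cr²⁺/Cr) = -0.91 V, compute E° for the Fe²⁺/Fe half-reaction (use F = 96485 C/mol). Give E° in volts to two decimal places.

E°cell = −ΔG°/(nF) = −(-91×10³)/((2)(96485)) = +0.472 V.
Since Fe²⁺/Fe is the cathode and Cr²⁺/Cr the anode, E°cell = E°(Fe²⁺/Fe) − E°(Cr²⁺/Cr).
So E°(Fe²⁺/Fe) = E°cell + E°(Cr²⁺/Cr) = +0.472 + (-0.91) = -0.44 V.

-0.44 V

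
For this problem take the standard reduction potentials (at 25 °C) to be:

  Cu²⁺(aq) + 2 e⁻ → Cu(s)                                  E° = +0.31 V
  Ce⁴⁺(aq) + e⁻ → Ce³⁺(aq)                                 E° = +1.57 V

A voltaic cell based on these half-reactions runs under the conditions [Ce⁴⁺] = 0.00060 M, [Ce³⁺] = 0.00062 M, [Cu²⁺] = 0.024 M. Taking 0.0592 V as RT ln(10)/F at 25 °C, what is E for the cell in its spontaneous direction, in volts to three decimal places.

+1.307 V

Ce⁴⁺/Ce³⁺ is the cathode (higher E°), Cu²⁺/Cu the anode: E°cell = +1.57 − (+0.31) = +1.26 V, n = 2.
Overall: 2 Ce⁴⁺(aq) + Cu(s) → 2 Ce³⁺(aq) + Cu²⁺(aq)
Q = [Ce³⁺]^2·[Cu²⁺] / ([Ce⁴⁺]^2); log Q = -1.591.
E = E° − (0.0592/n) log Q = +1.26 − (0.0592/2)(-1.591) = +1.307 V.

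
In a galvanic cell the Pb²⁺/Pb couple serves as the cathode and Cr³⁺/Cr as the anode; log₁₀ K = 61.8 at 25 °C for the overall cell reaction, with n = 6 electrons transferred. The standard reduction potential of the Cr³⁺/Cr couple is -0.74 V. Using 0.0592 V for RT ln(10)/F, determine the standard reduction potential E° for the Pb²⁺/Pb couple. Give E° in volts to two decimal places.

E°cell = (0.0592/n)·log K = (0.0592/6)(61.8) = +0.610 V.
Since Pb²⁺/Pb is the cathode and Cr³⁺/Cr the anode, E°cell = E°(Pb²⁺/Pb) − E°(Cr³⁺/Cr).
So E°(Pb²⁺/Pb) = E°cell + E°(Cr³⁺/Cr) = +0.610 + (-0.74) = -0.13 V.

-0.13 V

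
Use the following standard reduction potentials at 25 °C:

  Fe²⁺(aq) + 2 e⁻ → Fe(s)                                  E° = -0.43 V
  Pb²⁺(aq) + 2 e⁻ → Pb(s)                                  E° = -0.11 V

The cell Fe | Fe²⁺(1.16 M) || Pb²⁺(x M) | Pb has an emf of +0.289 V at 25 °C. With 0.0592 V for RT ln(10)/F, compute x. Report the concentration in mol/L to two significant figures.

Pb²⁺/Pb is the cathode, Fe²⁺/Fe the anode: E°cell = +0.32 V, n = 2.
Overall reaction: Pb²⁺(aq) + Fe(s) → Pb(s) + Fe²⁺(aq); Q = [Fe²⁺]^1/[Pb²⁺]^1.
From E = E° − (0.0592/n) log Q: log Q = (E° − E)·n/0.0592 = (+0.32 − (+0.289))·2/0.0592 = 1.0473.
So 1·log[Pb²⁺] = 1·log(1.16) − log Q = 0.0645 − (1.0473) = -0.9828; [Pb²⁺] = 10^(-0.9828) ≈ 0.10 M.

0.10 M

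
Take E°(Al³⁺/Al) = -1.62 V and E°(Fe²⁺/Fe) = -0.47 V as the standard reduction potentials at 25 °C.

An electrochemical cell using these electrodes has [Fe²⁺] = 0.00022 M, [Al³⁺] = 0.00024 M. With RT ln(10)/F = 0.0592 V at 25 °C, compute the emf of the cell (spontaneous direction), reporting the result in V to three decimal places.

Fe²⁺/Fe is the cathode (higher E°), Al³⁺/Al the anode: E°cell = -0.47 − (-1.62) = +1.15 V, n = 6.
Overall: 3 Fe²⁺(aq) + 2 Al(s) → 3 Fe(s) + 2 Al³⁺(aq)
Q = [Al³⁺]^2 / ([Fe²⁺]^3); log Q = 3.733.
E = E° − (0.0592/n) log Q = +1.15 − (0.0592/6)(3.733) = +1.113 V.

+1.113 V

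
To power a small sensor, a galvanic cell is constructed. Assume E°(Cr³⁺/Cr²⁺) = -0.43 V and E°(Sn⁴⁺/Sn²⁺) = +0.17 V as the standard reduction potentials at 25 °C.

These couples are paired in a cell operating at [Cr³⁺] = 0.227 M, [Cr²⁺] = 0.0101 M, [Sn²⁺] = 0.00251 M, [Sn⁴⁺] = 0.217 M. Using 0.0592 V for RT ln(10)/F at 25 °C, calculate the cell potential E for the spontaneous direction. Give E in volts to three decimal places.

Sn⁴⁺/Sn²⁺ is the cathode (higher E°), Cr³⁺/Cr²⁺ the anode: E°cell = +0.17 − (-0.43) = +0.60 V, n = 2.
Overall: Sn⁴⁺(aq) + 2 Cr²⁺(aq) → Sn²⁺(aq) + 2 Cr³⁺(aq)
Q = [Sn²⁺]·[Cr³⁺]^2 / ([Sn⁴⁺]·[Cr²⁺]^2); log Q = 0.767.
E = E° − (0.0592/n) log Q = +0.60 − (0.0592/2)(0.767) = +0.577 V.

+0.577 V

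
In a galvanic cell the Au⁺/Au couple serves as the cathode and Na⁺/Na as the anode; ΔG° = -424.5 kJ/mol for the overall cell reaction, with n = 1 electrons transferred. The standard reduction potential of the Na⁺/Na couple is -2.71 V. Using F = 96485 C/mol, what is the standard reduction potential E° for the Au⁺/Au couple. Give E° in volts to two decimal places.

+1.69 V

E°cell = −ΔG°/(nF) = −(-424.5×10³)/((1)(96485)) = +4.400 V.
Since Au⁺/Au is the cathode and Na⁺/Na the anode, E°cell = E°(Au⁺/Au) − E°(Na⁺/Na).
So E°(Au⁺/Au) = E°cell + E°(Na⁺/Na) = +4.400 + (-2.71) = +1.69 V.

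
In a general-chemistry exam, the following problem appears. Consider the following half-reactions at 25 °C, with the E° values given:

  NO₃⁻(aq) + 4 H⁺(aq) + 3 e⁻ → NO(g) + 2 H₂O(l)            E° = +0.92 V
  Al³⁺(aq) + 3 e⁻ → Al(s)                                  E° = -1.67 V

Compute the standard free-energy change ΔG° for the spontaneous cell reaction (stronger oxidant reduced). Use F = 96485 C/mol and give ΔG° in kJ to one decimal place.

NO₃⁻/NO (E° = +0.92 V) is the cathode; Al³⁺/Al (E° = -1.67 V) is the anode, so E°cell = +2.59 V.
Balancing electrons gives n = 3 (lcm of 3 and 3).
ΔG° = −nFE° = −(3)(96485)(+2.59) = -749,688 J = -749.7 kJ.

-749.7 kJ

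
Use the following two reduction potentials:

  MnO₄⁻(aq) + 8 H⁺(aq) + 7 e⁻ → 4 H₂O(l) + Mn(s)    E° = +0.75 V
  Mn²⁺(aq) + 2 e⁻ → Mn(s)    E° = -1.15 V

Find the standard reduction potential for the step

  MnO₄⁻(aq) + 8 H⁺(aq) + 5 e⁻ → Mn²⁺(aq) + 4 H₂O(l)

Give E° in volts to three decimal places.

Sequential free energies add, so n₃E°₃ = n₁E°₁ + n₂E°₂.
With n₃ = 7, and the known step contributing 2×(-1.15) V, the unknown satisfies 5·E° = 7×(+0.75) − 2×(-1.15) = +7.550.
E° = +7.550 / 5 = +1.510 V.

+1.510 V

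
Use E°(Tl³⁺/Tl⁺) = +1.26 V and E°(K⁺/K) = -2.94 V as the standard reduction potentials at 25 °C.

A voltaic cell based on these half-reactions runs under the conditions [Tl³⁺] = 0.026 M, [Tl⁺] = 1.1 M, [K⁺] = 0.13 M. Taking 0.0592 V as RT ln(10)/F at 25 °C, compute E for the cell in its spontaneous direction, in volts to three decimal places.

Tl³⁺/Tl⁺ is the cathode (higher E°), K⁺/K the anode: E°cell = +1.26 − (-2.94) = +4.20 V, n = 2.
Overall: Tl³⁺(aq) + 2 K(s) → Tl⁺(aq) + 2 K⁺(aq)
Q = [Tl⁺]·[K⁺]^2 / ([Tl³⁺]); log Q = -0.146.
E = E° − (0.0592/n) log Q = +4.20 − (0.0592/2)(-0.146) = +4.204 V.

+4.204 V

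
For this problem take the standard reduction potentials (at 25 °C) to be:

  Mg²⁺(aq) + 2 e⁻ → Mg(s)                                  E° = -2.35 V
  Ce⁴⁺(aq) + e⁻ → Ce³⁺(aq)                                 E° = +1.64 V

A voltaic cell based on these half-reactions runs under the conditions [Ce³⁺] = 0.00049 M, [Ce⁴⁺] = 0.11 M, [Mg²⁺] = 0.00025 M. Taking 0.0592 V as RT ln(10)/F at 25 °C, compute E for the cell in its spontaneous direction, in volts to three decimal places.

+4.236 V

Ce⁴⁺/Ce³⁺ is the cathode (higher E°), Mg²⁺/Mg the anode: E°cell = +1.64 − (-2.35) = +3.99 V, n = 2.
Overall: 2 Ce⁴⁺(aq) + Mg(s) → 2 Ce³⁺(aq) + Mg²⁺(aq)
Q = [Ce³⁺]^2·[Mg²⁺] / ([Ce⁴⁺]^2); log Q = -8.304.
E = E° − (0.0592/n) log Q = +3.99 − (0.0592/2)(-8.304) = +4.236 V.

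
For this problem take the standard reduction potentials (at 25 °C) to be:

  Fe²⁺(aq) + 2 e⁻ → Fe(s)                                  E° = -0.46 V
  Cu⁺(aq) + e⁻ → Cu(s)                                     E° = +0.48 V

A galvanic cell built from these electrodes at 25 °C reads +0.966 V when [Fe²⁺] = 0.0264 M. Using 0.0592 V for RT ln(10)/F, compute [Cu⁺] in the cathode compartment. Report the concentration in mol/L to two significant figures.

Cu⁺/Cu is the cathode, Fe²⁺/Fe the anode: E°cell = +0.94 V, n = 2.
Overall reaction: 2 Cu⁺(aq) + Fe(s) → 2 Cu(s) + Fe²⁺(aq); Q = [Fe²⁺]^1/[Cu⁺]^2.
From E = E° − (0.0592/n) log Q: log Q = (E° − E)·n/0.0592 = (+0.94 − (+0.966))·2/0.0592 = -0.8784.
So 2·log[Cu⁺] = 1·log(0.0264) − log Q = -1.5784 − (-0.8784) = -0.7000; log[Cu⁺] = -0.7000 / 2 = -0.3500; [Cu⁺] = 10^(-0.3500) ≈ 0.45 M.

0.45 M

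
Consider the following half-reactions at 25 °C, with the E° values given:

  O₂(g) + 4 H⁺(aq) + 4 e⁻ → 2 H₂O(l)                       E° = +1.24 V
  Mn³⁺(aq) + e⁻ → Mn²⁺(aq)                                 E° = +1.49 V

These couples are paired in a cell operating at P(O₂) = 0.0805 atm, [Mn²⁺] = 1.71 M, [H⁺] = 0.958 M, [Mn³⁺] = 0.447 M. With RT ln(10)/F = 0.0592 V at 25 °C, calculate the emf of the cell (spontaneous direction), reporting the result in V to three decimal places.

Mn³⁺/Mn²⁺ is the cathode (higher E°), O₂/H₂O the anode: E°cell = +1.49 − (+1.24) = +0.25 V, n = 4.
Overall: 4 Mn³⁺(aq) + 2 H₂O(l) → 4 Mn²⁺(aq) + O₂(g) + 4 H⁺(aq)
Q = [Mn²⁺]^4·P(O₂)·[H⁺]^4 / ([Mn³⁺]^4); log Q = 1.162.
E = E° − (0.0592/n) log Q = +0.25 − (0.0592/4)(1.162) = +0.233 V.

+0.233 V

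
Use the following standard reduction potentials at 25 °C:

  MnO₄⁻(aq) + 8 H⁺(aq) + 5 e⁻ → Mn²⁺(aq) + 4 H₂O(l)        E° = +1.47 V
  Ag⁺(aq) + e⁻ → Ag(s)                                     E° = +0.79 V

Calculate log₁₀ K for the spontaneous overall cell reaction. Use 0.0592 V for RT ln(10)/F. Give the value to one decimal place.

57.4

Cathode: MnO₄⁻/Mn²⁺; anode: Ag⁺/Ag. E°cell = +0.68 V, n = 5.
log K = nE°cell / 0.0592 = (5)(+0.68) / 0.0592 = 57.4.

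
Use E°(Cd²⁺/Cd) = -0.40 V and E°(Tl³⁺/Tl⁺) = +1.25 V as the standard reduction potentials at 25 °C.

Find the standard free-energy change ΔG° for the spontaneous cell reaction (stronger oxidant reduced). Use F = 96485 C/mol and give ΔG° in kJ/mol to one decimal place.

-318.4 kJ/mol

Tl³⁺/Tl⁺ (E° = +1.25 V) is the cathode; Cd²⁺/Cd (E° = -0.40 V) is the anode, so E°cell = +1.65 V.
Balancing electrons gives n = 2 (lcm of 2 and 2).
ΔG° = −nFE° = −(2)(96485)(+1.65) = -318,400 J = -318.4 kJ/mol.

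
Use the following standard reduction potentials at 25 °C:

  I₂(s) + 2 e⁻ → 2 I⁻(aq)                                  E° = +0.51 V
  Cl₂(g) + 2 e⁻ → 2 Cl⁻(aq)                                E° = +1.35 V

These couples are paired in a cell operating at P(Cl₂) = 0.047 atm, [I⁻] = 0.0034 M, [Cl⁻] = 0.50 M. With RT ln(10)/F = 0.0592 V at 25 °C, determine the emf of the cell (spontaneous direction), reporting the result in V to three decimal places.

+0.672 V

Cl₂/Cl⁻ is the cathode (higher E°), I₂/I⁻ the anode: E°cell = +1.35 − (+0.51) = +0.84 V, n = 2.
Overall: Cl₂(g) + 2 I⁻(aq) → 2 Cl⁻(aq) + I₂(s)
Q = [Cl⁻]^2 / (P(Cl₂)·[I⁻]^2); log Q = 5.663.
E = E° − (0.0592/n) log Q = +0.84 − (0.0592/2)(5.663) = +0.672 V.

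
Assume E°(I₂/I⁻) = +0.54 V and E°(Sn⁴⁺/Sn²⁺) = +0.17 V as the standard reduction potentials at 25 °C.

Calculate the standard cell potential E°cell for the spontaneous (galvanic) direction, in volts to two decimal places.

The I₂/I⁻ couple has the higher reduction potential, so it is the cathode; Sn⁴⁺/Sn²⁺ is oxidised at the anode.
E°cell = E°(cathode) − E°(anode) = (+0.54) − (+0.17) = +0.37 V.

+0.37 V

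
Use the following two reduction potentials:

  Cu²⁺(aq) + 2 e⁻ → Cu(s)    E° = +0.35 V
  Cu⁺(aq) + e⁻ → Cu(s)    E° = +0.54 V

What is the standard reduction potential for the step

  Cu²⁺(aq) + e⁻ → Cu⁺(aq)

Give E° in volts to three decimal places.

+0.160 V

Sequential free energies add, so n₃E°₃ = n₁E°₁ + n₂E°₂.
With n₃ = 2, and the known step contributing 1×(+0.54) V, the unknown satisfies 1·E° = 2×(+0.35) − 1×(+0.54) = +0.160.
E° = +0.160 / 1 = +0.160 V.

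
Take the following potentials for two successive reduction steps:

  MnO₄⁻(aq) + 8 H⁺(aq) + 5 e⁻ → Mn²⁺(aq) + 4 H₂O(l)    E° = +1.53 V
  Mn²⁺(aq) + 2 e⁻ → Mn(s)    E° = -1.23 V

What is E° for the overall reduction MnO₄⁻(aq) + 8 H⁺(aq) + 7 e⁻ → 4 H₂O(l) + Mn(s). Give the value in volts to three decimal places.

Standard free energies of sequential steps add: ΔG°₃ = ΔG°₁ + ΔG°₂, so n₃E°₃ = n₁E°₁ + n₂E°₂.
E°₃ = (5×+1.53 + 2×-1.23) / 7 = (+5.190) / 7 = +0.741 V.

+0.741 V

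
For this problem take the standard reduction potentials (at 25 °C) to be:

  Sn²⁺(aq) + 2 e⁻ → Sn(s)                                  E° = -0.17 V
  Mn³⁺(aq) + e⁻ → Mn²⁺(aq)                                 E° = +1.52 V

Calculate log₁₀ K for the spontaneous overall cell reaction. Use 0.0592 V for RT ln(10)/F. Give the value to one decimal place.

57.1

Cathode: Mn³⁺/Mn²⁺; anode: Sn²⁺/Sn. E°cell = +1.69 V, n = 2.
log K = nE°cell / 0.0592 = (2)(+1.69) / 0.0592 = 57.1.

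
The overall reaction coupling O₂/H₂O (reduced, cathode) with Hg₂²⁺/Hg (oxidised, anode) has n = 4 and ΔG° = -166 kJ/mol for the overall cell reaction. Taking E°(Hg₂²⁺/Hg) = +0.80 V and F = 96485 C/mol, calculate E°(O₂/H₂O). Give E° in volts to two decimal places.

E°cell = −ΔG°/(nF) = −(-166×10³)/((4)(96485)) = +0.430 V.
Since O₂/H₂O is the cathode and Hg₂²⁺/Hg the anode, E°cell = E°(O₂/H₂O) − E°(Hg₂²⁺/Hg).
So E°(O₂/H₂O) = E°cell + E°(Hg₂²⁺/Hg) = +0.430 + (+0.80) = +1.23 V.

+1.23 V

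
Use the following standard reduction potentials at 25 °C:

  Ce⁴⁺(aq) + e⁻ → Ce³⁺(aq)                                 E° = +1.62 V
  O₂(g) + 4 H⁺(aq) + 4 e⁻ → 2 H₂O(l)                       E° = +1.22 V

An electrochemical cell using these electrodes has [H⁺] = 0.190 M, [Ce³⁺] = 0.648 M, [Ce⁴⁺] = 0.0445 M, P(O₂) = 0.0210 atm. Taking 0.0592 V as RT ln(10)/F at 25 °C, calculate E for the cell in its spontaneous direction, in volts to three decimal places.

Ce⁴⁺/Ce³⁺ is the cathode (higher E°), O₂/H₂O the anode: E°cell = +1.62 − (+1.22) = +0.40 V, n = 4.
Overall: 4 Ce⁴⁺(aq) + 2 H₂O(l) → 4 Ce³⁺(aq) + O₂(g) + 4 H⁺(aq)
Q = [Ce³⁺]^4·P(O₂)·[H⁺]^4 / ([Ce⁴⁺]^4); log Q = 0.090.
E = E° − (0.0592/n) log Q = +0.40 − (0.0592/4)(0.090) = +0.399 V.

+0.399 V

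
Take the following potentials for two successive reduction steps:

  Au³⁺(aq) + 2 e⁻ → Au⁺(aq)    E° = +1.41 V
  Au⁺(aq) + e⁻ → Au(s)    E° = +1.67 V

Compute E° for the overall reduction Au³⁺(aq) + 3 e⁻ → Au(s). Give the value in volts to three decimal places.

Since ΔG° = −nFE° is additive over sequential reductions, n₃E°₃ = n₁E°₁ + n₂E°₂.
E°₃ = (2×+1.41 + 1×+1.67) / 3 = (+4.490) / 3 = +1.497 V.
E° values themselves are not directly additive — weighting by electron count is essential.

+1.497 V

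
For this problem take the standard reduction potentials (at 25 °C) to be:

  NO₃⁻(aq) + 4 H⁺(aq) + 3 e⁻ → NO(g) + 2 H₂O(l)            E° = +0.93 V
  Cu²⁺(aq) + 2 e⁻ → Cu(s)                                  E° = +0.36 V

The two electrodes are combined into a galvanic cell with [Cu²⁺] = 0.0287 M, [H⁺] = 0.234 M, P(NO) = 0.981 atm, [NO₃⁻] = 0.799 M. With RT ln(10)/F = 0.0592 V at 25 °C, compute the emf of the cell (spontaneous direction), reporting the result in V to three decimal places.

NO₃⁻/NO is the cathode (higher E°), Cu²⁺/Cu the anode: E°cell = +0.93 − (+0.36) = +0.57 V, n = 6.
Overall: 2 NO₃⁻(aq) + 8 H⁺(aq) + 3 Cu(s) → 2 NO(g) + 4 H₂O(l) + 3 Cu²⁺(aq)
Q = P(NO)^2·[Cu²⁺]^3 / ([NO₃⁻]^2·[H⁺]^8); log Q = 0.598.
E = E° − (0.0592/n) log Q = +0.57 − (0.0592/6)(0.598) = +0.564 V.

+0.564 V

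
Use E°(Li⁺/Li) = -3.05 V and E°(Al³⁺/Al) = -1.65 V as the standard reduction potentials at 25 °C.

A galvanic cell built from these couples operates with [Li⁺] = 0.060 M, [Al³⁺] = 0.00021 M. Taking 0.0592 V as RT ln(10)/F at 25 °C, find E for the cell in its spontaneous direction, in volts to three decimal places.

Al³⁺/Al is the cathode (higher E°), Li⁺/Li the anode: E°cell = -1.65 − (-3.05) = +1.40 V, n = 3.
Overall: Al³⁺(aq) + 3 Li(s) → Al(s) + 3 Li⁺(aq)
Q = [Li⁺]^3 / ([Al³⁺]); log Q = 0.012.
E = E° − (0.0592/n) log Q = +1.40 − (0.0592/3)(0.012) = +1.400 V.

+1.400 V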